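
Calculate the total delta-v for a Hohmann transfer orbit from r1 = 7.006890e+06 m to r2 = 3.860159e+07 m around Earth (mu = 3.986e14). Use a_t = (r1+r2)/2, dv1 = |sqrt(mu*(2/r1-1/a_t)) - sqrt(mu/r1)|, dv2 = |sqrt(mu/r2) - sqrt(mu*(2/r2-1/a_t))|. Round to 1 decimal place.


Step 1: Transfer semi-major axis a_t = (7.006890e+06 + 3.860159e+07) / 2 = 2.280424e+07 m
Step 2: v1 (circular at r1) = sqrt(mu/r1) = 7542.34 m/s
Step 3: v_t1 = sqrt(mu*(2/r1 - 1/a_t)) = 9812.98 m/s
Step 4: dv1 = |9812.98 - 7542.34| = 2270.64 m/s
Step 5: v2 (circular at r2) = 3213.41 m/s, v_t2 = 1781.23 m/s
Step 6: dv2 = |3213.41 - 1781.23| = 1432.18 m/s
Step 7: Total delta-v = 2270.64 + 1432.18 = 3702.8 m/s

3702.8


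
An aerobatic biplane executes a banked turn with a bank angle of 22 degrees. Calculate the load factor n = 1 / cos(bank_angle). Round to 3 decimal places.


Step 1: Convert 22 degrees to radians = 0.383972
Step 2: cos(22 deg) = 0.927184
Step 3: n = 1 / 0.927184 = 1.079

1.079


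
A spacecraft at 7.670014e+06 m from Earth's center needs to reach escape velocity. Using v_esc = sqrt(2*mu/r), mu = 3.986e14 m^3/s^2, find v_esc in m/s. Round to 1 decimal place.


Step 1: 2*mu/r = 2 * 3.986e14 / 7.670014e+06 = 103937228.7978
Step 2: v_esc = sqrt(103937228.7978) = 10195.0 m/s

10195.0


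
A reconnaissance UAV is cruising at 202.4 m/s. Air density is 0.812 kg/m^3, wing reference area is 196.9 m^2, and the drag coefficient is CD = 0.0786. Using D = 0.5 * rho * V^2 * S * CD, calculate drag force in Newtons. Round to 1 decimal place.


Step 1: Dynamic pressure q = 0.5 * 0.812 * 202.4^2 = 16632.0986 Pa
Step 2: Drag D = q * S * CD = 16632.0986 * 196.9 * 0.0786
Step 3: D = 257404.0 N

257404.0


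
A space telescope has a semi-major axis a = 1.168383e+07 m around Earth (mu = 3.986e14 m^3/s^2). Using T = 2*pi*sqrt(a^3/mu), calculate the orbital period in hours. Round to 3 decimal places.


Step 1: a^3 / mu = 1.594982e+21 / 3.986e14 = 4.001459e+06
Step 2: sqrt(4.001459e+06) = 2000.3648 s
Step 3: T = 2*pi * 2000.3648 = 12568.66 s
Step 4: T in hours = 12568.66 / 3600 = 3.491 hours

3.491


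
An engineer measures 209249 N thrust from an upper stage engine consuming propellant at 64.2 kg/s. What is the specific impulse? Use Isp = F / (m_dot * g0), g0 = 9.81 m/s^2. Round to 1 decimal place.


Step 1: m_dot * g0 = 64.2 * 9.81 = 629.8
Step 2: Isp = 209249 / 629.8 = 332.2 s

332.2


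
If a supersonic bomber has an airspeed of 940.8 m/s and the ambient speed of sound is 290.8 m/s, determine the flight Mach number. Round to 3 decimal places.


Step 1: M = V / a = 940.8 / 290.8
Step 2: M = 3.235

3.235


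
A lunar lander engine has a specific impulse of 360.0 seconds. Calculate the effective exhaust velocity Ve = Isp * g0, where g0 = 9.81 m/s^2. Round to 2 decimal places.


Step 1: Ve = Isp * g0 = 360.0 * 9.81
Step 2: Ve = 3531.60 m/s

3531.60


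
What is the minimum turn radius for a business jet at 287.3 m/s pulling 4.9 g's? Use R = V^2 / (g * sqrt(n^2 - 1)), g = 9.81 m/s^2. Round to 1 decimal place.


Step 1: V^2 = 287.3^2 = 82541.29
Step 2: n^2 - 1 = 4.9^2 - 1 = 23.01
Step 3: sqrt(23.01) = 4.796874
Step 4: R = 82541.29 / (9.81 * 4.796874) = 1754.1 m

1754.1


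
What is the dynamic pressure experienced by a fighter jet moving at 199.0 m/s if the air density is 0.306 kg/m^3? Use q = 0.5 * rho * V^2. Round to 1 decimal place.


Step 1: V^2 = 199.0^2 = 39601.0
Step 2: q = 0.5 * 0.306 * 39601.0
Step 3: q = 6059.0 Pa

6059.0


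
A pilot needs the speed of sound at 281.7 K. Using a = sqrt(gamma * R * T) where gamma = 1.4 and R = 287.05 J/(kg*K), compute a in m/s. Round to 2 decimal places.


Step 1: gamma * R * T = 1.4 * 287.05 * 281.7 = 113206.779
Step 2: a = sqrt(113206.779) = 336.46 m/s

336.46


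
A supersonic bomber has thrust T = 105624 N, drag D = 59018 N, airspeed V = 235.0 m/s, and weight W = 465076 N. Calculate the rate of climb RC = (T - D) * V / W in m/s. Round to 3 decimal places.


Step 1: Excess thrust = T - D = 105624 - 59018 = 46606 N
Step 2: Excess power = 46606 * 235.0 = 10952410.0 W
Step 3: RC = 10952410.0 / 465076 = 23.550 m/s

23.550


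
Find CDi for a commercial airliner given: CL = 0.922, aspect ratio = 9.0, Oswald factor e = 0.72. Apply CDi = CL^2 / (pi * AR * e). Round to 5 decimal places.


Step 1: CL^2 = 0.922^2 = 0.850084
Step 2: pi * AR * e = 3.14159 * 9.0 * 0.72 = 20.35752
Step 3: CDi = 0.850084 / 20.35752 = 0.04176

0.04176


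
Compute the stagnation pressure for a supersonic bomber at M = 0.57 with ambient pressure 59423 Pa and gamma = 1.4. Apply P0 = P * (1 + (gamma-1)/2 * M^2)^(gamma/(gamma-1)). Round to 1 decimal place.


Step 1: (gamma-1)/2 * M^2 = 0.2 * 0.3249 = 0.06498
Step 2: 1 + 0.06498 = 1.06498
Step 3: Exponent gamma/(gamma-1) = 3.5
Step 4: P0 = 59423 * 1.06498^3.5 = 74071.2 Pa

74071.2


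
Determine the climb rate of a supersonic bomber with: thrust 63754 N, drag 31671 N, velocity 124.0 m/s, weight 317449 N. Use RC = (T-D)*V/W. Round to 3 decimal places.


Step 1: Excess thrust = T - D = 63754 - 31671 = 32083 N
Step 2: Excess power = 32083 * 124.0 = 3978292.0 W
Step 3: RC = 3978292.0 / 317449 = 12.532 m/s

12.532


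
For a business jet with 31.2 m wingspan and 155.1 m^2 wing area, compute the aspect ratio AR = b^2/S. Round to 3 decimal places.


Step 1: b^2 = 31.2^2 = 973.44
Step 2: AR = 973.44 / 155.1 = 6.276

6.276


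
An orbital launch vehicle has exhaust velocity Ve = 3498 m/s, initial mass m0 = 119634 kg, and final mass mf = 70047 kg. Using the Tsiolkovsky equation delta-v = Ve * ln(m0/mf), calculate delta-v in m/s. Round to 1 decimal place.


Step 1: Mass ratio m0/mf = 119634 / 70047 = 1.70791
Step 2: ln(1.70791) = 0.535271
Step 3: delta-v = 3498 * 0.535271 = 1872.4 m/s

1872.4


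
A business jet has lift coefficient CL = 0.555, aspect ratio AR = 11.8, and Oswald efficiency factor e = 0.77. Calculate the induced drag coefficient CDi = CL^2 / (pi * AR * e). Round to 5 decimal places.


Step 1: CL^2 = 0.555^2 = 0.308025
Step 2: pi * AR * e = 3.14159 * 11.8 * 0.77 = 28.544511
Step 3: CDi = 0.308025 / 28.544511 = 0.01079

0.01079


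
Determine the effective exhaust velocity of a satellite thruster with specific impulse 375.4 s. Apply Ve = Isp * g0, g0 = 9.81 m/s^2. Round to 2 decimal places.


Step 1: Ve = Isp * g0 = 375.4 * 9.81
Step 2: Ve = 3682.67 m/s

3682.67


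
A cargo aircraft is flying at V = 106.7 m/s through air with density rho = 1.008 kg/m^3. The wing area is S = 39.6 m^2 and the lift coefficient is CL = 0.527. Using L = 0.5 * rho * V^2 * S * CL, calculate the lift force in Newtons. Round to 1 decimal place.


Step 1: Calculate dynamic pressure q = 0.5 * 1.008 * 106.7^2 = 0.5 * 1.008 * 11384.89 = 5737.9846 Pa
Step 2: Multiply by wing area and lift coefficient: L = 5737.9846 * 39.6 * 0.527
Step 3: L = 227224.1886 * 0.527 = 119747.1 N

119747.1


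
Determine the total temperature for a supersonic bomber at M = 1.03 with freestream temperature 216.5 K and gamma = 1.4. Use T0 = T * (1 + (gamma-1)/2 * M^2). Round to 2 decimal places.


Step 1: (gamma-1)/2 = 0.2
Step 2: M^2 = 1.0609
Step 3: 1 + 0.2 * 1.0609 = 1.21218
Step 4: T0 = 216.5 * 1.21218 = 262.44 K

262.44


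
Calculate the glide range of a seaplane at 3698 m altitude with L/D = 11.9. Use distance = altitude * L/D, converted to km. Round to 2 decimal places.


Step 1: Glide distance = altitude * L/D = 3698 * 11.9 = 44006.2 m
Step 2: Convert to km: 44006.2 / 1000 = 44.01 km

44.01


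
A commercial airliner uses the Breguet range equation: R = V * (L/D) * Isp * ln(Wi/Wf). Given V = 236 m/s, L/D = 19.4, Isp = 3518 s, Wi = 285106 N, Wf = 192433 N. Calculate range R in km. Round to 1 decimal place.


Step 1: Coefficient = V * (L/D) * Isp = 236 * 19.4 * 3518 = 16106811.2 m
Step 2: Wi/Wf = 285106 / 192433 = 1.481586
Step 3: ln(1.481586) = 0.393113
Step 4: R = 16106811.2 * 0.393113 = 6331796.9 m = 6331.8 km

6331.8


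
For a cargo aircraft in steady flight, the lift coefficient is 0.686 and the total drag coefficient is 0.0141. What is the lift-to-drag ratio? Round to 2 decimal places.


Step 1: L/D = CL / CD = 0.686 / 0.0141
Step 2: L/D = 48.65

48.65


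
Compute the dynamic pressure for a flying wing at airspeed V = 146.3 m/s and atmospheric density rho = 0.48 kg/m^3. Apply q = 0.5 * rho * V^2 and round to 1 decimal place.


Step 1: V^2 = 146.3^2 = 21403.69
Step 2: q = 0.5 * 0.48 * 21403.69
Step 3: q = 5136.9 Pa

5136.9


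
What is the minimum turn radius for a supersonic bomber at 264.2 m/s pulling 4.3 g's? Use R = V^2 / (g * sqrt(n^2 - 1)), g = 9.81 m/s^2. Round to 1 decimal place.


Step 1: V^2 = 264.2^2 = 69801.64
Step 2: n^2 - 1 = 4.3^2 - 1 = 17.49
Step 3: sqrt(17.49) = 4.182105
Step 4: R = 69801.64 / (9.81 * 4.182105) = 1701.4 m

1701.4


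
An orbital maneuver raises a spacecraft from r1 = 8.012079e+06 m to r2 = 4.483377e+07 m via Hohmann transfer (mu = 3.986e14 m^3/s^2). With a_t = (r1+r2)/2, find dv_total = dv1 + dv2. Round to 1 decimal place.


Step 1: Transfer semi-major axis a_t = (8.012079e+06 + 4.483377e+07) / 2 = 2.642292e+07 m
Step 2: v1 (circular at r1) = sqrt(mu/r1) = 7053.36 m/s
Step 3: v_t1 = sqrt(mu*(2/r1 - 1/a_t)) = 9187.73 m/s
Step 4: dv1 = |9187.73 - 7053.36| = 2134.37 m/s
Step 5: v2 (circular at r2) = 2981.71 m/s, v_t2 = 1641.91 m/s
Step 6: dv2 = |2981.71 - 1641.91| = 1339.81 m/s
Step 7: Total delta-v = 2134.37 + 1339.81 = 3474.2 m/s

3474.2


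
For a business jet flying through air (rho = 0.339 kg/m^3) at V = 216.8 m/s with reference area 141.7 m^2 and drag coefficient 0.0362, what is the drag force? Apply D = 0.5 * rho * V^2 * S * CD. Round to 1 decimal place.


Step 1: Dynamic pressure q = 0.5 * 0.339 * 216.8^2 = 7966.8797 Pa
Step 2: Drag D = q * S * CD = 7966.8797 * 141.7 * 0.0362
Step 3: D = 40866.4 N

40866.4


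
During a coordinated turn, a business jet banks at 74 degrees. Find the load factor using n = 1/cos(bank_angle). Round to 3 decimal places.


Step 1: Convert 74 degrees to radians = 1.291544
Step 2: cos(74 deg) = 0.275637
Step 3: n = 1 / 0.275637 = 3.628

3.628


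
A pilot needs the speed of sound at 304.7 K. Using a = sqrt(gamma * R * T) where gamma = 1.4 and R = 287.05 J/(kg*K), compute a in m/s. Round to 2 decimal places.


Step 1: gamma * R * T = 1.4 * 287.05 * 304.7 = 122449.789
Step 2: a = sqrt(122449.789) = 349.93 m/s

349.93


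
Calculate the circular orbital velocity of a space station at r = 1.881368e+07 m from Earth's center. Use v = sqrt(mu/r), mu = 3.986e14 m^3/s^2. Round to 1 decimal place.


Step 1: mu / r = 3.986e14 / 1.881368e+07 = 21186710.9465
Step 2: v = sqrt(21186710.9465) = 4602.9 m/s

4602.9


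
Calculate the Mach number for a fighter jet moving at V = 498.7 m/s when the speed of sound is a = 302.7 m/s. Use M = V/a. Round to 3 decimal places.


Step 1: M = V / a = 498.7 / 302.7
Step 2: M = 1.648

1.648


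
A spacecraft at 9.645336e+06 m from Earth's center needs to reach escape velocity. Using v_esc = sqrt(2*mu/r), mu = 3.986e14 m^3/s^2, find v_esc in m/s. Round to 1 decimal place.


Step 1: 2*mu/r = 2 * 3.986e14 / 9.645336e+06 = 82651345.6867
Step 2: v_esc = sqrt(82651345.6867) = 9091.3 m/s

9091.3


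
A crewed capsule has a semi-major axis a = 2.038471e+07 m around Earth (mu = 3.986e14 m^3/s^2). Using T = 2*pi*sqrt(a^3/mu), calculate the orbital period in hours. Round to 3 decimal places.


Step 1: a^3 / mu = 8.470589e+21 / 3.986e14 = 2.125085e+07
Step 2: sqrt(2.125085e+07) = 4609.8645 s
Step 3: T = 2*pi * 4609.8645 = 28964.63 s
Step 4: T in hours = 28964.63 / 3600 = 8.046 hours

8.046


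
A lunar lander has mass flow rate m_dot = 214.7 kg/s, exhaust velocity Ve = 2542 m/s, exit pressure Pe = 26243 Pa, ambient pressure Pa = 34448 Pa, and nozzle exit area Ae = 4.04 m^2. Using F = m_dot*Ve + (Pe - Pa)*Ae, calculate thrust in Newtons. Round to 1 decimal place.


Step 1: Momentum thrust = m_dot * Ve = 214.7 * 2542 = 545767.4 N
Step 2: Pressure thrust = (Pe - Pa) * Ae = (26243 - 34448) * 4.04 = -33148.20 N
Step 3: Total thrust F = 545767.4 + -33148.20 = 512619.2 N

512619.2


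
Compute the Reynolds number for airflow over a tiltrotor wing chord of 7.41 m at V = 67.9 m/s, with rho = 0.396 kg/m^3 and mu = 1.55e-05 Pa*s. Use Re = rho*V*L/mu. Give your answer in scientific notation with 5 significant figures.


Step 1: Numerator = rho * V * L = 0.396 * 67.9 * 7.41 = 199.243044
Step 2: Re = 199.243044 / 1.55e-05
Step 3: Re = 1.2854e+07

1.2854e+07


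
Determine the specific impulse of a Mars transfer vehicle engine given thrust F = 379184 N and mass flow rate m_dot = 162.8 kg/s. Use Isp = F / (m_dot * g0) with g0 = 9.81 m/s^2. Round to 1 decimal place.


Step 1: m_dot * g0 = 162.8 * 9.81 = 1597.07
Step 2: Isp = 379184 / 1597.07 = 237.4 s

237.4


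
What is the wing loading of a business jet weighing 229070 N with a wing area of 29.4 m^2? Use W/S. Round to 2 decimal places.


Step 1: Wing loading = W / S = 229070 / 29.4
Step 2: Wing loading = 7791.50 N/m^2

7791.50


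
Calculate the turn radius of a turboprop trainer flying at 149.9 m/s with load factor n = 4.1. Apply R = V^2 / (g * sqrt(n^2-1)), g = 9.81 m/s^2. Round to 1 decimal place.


Step 1: V^2 = 149.9^2 = 22470.01
Step 2: n^2 - 1 = 4.1^2 - 1 = 15.81
Step 3: sqrt(15.81) = 3.976179
Step 4: R = 22470.01 / (9.81 * 3.976179) = 576.1 m

576.1


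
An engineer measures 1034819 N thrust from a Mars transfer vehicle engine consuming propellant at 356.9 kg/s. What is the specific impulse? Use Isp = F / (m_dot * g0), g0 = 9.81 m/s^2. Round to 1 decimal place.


Step 1: m_dot * g0 = 356.9 * 9.81 = 3501.19
Step 2: Isp = 1034819 / 3501.19 = 295.6 s

295.6


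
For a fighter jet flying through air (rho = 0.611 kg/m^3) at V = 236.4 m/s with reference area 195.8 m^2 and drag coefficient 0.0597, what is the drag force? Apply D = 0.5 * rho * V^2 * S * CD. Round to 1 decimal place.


Step 1: Dynamic pressure q = 0.5 * 0.611 * 236.4^2 = 17072.8553 Pa
Step 2: Drag D = q * S * CD = 17072.8553 * 195.8 * 0.0597
Step 3: D = 199569.0 N

199569.0


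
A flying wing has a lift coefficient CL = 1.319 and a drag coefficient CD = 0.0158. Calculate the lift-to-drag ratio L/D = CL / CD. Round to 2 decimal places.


Step 1: L/D = CL / CD = 1.319 / 0.0158
Step 2: L/D = 83.48

83.48


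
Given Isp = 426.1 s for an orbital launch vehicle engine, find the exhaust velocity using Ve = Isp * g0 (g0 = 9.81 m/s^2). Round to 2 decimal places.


Step 1: Ve = Isp * g0 = 426.1 * 9.81
Step 2: Ve = 4180.04 m/s

4180.04


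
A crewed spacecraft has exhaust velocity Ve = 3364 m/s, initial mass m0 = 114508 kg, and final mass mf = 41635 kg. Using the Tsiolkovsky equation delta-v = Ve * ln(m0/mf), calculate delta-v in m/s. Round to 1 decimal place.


Step 1: Mass ratio m0/mf = 114508 / 41635 = 2.750282
Step 2: ln(2.750282) = 1.011704
Step 3: delta-v = 3364 * 1.011704 = 3403.4 m/s

3403.4


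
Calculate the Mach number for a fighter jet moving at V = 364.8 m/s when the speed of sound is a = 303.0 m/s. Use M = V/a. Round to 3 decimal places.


Step 1: M = V / a = 364.8 / 303.0
Step 2: M = 1.204

1.204


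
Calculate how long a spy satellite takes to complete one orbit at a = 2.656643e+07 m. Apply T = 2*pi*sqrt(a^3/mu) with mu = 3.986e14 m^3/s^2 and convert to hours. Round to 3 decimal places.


Step 1: a^3 / mu = 1.874993e+22 / 3.986e14 = 4.703946e+07
Step 2: sqrt(4.703946e+07) = 6858.5317 s
Step 3: T = 2*pi * 6858.5317 = 43093.43 s
Step 4: T in hours = 43093.43 / 3600 = 11.970 hours

11.970


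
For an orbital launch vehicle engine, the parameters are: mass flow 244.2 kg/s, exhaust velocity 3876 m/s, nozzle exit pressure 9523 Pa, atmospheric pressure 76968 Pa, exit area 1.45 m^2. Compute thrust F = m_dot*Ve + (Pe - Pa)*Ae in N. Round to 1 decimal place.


Step 1: Momentum thrust = m_dot * Ve = 244.2 * 3876 = 946519.2 N
Step 2: Pressure thrust = (Pe - Pa) * Ae = (9523 - 76968) * 1.45 = -97795.25 N
Step 3: Total thrust F = 946519.2 + -97795.25 = 848724.0 N

848724.0


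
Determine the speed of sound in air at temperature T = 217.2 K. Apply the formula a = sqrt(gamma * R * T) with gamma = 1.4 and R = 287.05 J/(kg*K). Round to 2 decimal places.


Step 1: gamma * R * T = 1.4 * 287.05 * 217.2 = 87286.164
Step 2: a = sqrt(87286.164) = 295.44 m/s

295.44


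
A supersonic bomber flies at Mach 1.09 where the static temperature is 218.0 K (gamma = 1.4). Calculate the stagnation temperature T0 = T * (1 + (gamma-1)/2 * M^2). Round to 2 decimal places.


Step 1: (gamma-1)/2 = 0.2
Step 2: M^2 = 1.1881
Step 3: 1 + 0.2 * 1.1881 = 1.23762
Step 4: T0 = 218.0 * 1.23762 = 269.80 K

269.80


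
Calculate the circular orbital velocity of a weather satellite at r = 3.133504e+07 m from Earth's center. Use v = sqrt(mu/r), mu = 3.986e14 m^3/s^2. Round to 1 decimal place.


Step 1: mu / r = 3.986e14 / 3.133504e+07 = 12720583.7299
Step 2: v = sqrt(12720583.7299) = 3566.6 m/s

3566.6


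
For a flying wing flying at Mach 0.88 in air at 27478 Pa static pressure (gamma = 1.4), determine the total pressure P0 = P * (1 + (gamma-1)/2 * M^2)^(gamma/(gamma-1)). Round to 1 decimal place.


Step 1: (gamma-1)/2 * M^2 = 0.2 * 0.7744 = 0.15488
Step 2: 1 + 0.15488 = 1.15488
Step 3: Exponent gamma/(gamma-1) = 3.5
Step 4: P0 = 27478 * 1.15488^3.5 = 45484.6 Pa

45484.6


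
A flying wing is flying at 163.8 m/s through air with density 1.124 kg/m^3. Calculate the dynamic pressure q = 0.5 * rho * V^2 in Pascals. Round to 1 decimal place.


Step 1: V^2 = 163.8^2 = 26830.44
Step 2: q = 0.5 * 1.124 * 26830.44
Step 3: q = 15078.7 Pa

15078.7


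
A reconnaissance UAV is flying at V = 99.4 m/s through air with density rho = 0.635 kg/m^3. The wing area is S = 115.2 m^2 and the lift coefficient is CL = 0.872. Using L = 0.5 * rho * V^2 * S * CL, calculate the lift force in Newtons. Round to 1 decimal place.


Step 1: Calculate dynamic pressure q = 0.5 * 0.635 * 99.4^2 = 0.5 * 0.635 * 9880.36 = 3137.0143 Pa
Step 2: Multiply by wing area and lift coefficient: L = 3137.0143 * 115.2 * 0.872
Step 3: L = 361384.0474 * 0.872 = 315126.9 N

315126.9


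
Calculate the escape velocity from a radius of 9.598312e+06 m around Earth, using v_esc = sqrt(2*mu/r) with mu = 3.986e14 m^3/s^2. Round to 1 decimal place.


Step 1: 2*mu/r = 2 * 3.986e14 / 9.598312e+06 = 83056270.7276
Step 2: v_esc = sqrt(83056270.7276) = 9113.5 m/s

9113.5


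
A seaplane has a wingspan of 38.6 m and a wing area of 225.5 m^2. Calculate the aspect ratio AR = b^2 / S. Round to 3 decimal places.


Step 1: b^2 = 38.6^2 = 1489.96
Step 2: AR = 1489.96 / 225.5 = 6.607

6.607


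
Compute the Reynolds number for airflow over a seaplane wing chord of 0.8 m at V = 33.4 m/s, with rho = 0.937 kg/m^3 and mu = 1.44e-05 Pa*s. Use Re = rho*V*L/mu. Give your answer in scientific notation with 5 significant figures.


Step 1: Numerator = rho * V * L = 0.937 * 33.4 * 0.8 = 25.03664
Step 2: Re = 25.03664 / 1.44e-05
Step 3: Re = 1.7387e+06

1.7387e+06


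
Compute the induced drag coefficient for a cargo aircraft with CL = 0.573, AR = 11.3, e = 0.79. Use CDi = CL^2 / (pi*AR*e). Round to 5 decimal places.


Step 1: CL^2 = 0.573^2 = 0.328329
Step 2: pi * AR * e = 3.14159 * 11.3 * 0.79 = 28.044998
Step 3: CDi = 0.328329 / 28.044998 = 0.01171

0.01171


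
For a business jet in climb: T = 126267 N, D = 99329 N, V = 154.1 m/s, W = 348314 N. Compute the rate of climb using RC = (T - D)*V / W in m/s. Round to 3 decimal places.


Step 1: Excess thrust = T - D = 126267 - 99329 = 26938 N
Step 2: Excess power = 26938 * 154.1 = 4151145.8 W
Step 3: RC = 4151145.8 / 348314 = 11.918 m/s

11.918


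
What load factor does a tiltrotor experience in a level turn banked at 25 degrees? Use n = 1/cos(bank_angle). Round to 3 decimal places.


Step 1: Convert 25 degrees to radians = 0.436332
Step 2: cos(25 deg) = 0.906308
Step 3: n = 1 / 0.906308 = 1.103

1.103


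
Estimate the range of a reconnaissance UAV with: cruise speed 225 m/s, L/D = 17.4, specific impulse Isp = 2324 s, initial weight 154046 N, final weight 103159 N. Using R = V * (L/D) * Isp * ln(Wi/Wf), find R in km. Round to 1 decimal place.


Step 1: Coefficient = V * (L/D) * Isp = 225 * 17.4 * 2324 = 9098460.0 m
Step 2: Wi/Wf = 154046 / 103159 = 1.493287
Step 3: ln(1.493287) = 0.40098
Step 4: R = 9098460.0 * 0.40098 = 3648298.4 m = 3648.3 km

3648.3


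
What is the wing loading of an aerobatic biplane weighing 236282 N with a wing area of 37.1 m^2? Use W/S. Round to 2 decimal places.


Step 1: Wing loading = W / S = 236282 / 37.1
Step 2: Wing loading = 6368.79 N/m^2

6368.79


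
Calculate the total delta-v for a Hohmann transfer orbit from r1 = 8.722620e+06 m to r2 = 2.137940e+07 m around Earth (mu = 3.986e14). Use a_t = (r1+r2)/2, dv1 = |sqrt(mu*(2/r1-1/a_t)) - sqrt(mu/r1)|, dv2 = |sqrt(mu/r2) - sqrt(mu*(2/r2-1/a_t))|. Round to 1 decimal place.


Step 1: Transfer semi-major axis a_t = (8.722620e+06 + 2.137940e+07) / 2 = 1.505101e+07 m
Step 2: v1 (circular at r1) = sqrt(mu/r1) = 6759.98 m/s
Step 3: v_t1 = sqrt(mu*(2/r1 - 1/a_t)) = 8056.75 m/s
Step 4: dv1 = |8056.75 - 6759.98| = 1296.78 m/s
Step 5: v2 (circular at r2) = 4317.88 m/s, v_t2 = 3287.09 m/s
Step 6: dv2 = |4317.88 - 3287.09| = 1030.79 m/s
Step 7: Total delta-v = 1296.78 + 1030.79 = 2327.6 m/s

2327.6


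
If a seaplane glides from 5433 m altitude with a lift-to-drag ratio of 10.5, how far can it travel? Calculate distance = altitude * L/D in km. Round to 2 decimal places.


Step 1: Glide distance = altitude * L/D = 5433 * 10.5 = 57046.5 m
Step 2: Convert to km: 57046.5 / 1000 = 57.05 km

57.05


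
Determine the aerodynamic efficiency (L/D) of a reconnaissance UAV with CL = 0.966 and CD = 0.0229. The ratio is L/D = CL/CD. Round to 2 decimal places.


Step 1: L/D = CL / CD = 0.966 / 0.0229
Step 2: L/D = 42.18

42.18


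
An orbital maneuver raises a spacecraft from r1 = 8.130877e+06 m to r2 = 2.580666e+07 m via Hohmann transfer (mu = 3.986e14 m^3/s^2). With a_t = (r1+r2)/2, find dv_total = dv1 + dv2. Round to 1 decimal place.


Step 1: Transfer semi-major axis a_t = (8.130877e+06 + 2.580666e+07) / 2 = 1.696877e+07 m
Step 2: v1 (circular at r1) = sqrt(mu/r1) = 7001.64 m/s
Step 3: v_t1 = sqrt(mu*(2/r1 - 1/a_t)) = 8634.57 m/s
Step 4: dv1 = |8634.57 - 7001.64| = 1632.93 m/s
Step 5: v2 (circular at r2) = 3930.09 m/s, v_t2 = 2720.48 m/s
Step 6: dv2 = |3930.09 - 2720.48| = 1209.61 m/s
Step 7: Total delta-v = 1632.93 + 1209.61 = 2842.5 m/s

2842.5


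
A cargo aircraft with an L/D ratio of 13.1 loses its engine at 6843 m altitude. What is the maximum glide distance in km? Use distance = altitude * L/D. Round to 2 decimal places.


Step 1: Glide distance = altitude * L/D = 6843 * 13.1 = 89643.3 m
Step 2: Convert to km: 89643.3 / 1000 = 89.64 km

89.64


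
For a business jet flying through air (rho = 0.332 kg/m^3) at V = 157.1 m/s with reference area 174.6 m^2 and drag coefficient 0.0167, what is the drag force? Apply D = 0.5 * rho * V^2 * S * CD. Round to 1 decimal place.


Step 1: Dynamic pressure q = 0.5 * 0.332 * 157.1^2 = 4096.9481 Pa
Step 2: Drag D = q * S * CD = 4096.9481 * 174.6 * 0.0167
Step 3: D = 11946.0 N

11946.0


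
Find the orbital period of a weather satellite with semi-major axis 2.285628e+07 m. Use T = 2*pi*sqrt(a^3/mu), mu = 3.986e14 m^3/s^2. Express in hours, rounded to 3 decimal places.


Step 1: a^3 / mu = 1.194034e+22 / 3.986e14 = 2.995569e+07
Step 2: sqrt(2.995569e+07) = 5473.1793 s
Step 3: T = 2*pi * 5473.1793 = 34389.0 s
Step 4: T in hours = 34389.0 / 3600 = 9.552 hours

9.552


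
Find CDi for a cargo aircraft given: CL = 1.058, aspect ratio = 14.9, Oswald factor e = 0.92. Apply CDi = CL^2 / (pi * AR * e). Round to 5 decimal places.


Step 1: CL^2 = 1.058^2 = 1.119364
Step 2: pi * AR * e = 3.14159 * 14.9 * 0.92 = 43.064952
Step 3: CDi = 1.119364 / 43.064952 = 0.02599

0.02599


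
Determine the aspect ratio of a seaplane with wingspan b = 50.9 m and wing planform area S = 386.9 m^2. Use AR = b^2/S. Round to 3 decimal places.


Step 1: b^2 = 50.9^2 = 2590.81
Step 2: AR = 2590.81 / 386.9 = 6.696

6.696


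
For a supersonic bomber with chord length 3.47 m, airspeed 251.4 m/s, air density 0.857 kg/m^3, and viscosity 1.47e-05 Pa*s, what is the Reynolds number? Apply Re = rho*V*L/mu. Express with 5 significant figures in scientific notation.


Step 1: Numerator = rho * V * L = 0.857 * 251.4 * 3.47 = 747.610806
Step 2: Re = 747.610806 / 1.47e-05
Step 3: Re = 5.0858e+07

5.0858e+07


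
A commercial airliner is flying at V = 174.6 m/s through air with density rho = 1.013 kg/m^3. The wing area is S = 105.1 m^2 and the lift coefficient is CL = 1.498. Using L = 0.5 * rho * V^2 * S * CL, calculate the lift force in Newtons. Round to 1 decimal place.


Step 1: Calculate dynamic pressure q = 0.5 * 1.013 * 174.6^2 = 0.5 * 1.013 * 30485.16 = 15440.7335 Pa
Step 2: Multiply by wing area and lift coefficient: L = 15440.7335 * 105.1 * 1.498
Step 3: L = 1622821.0951 * 1.498 = 2430986.0 N

2430986.0


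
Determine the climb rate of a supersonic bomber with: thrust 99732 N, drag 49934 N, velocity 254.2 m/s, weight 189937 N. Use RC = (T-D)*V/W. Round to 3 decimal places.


Step 1: Excess thrust = T - D = 99732 - 49934 = 49798 N
Step 2: Excess power = 49798 * 254.2 = 12658651.6 W
Step 3: RC = 12658651.6 / 189937 = 66.647 m/s

66.647


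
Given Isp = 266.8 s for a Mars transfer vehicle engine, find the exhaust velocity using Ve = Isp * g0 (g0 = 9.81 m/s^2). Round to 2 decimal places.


Step 1: Ve = Isp * g0 = 266.8 * 9.81
Step 2: Ve = 2617.31 m/s

2617.31


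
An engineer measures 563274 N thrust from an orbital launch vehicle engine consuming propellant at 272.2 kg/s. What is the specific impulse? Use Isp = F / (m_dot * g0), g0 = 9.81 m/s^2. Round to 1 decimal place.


Step 1: m_dot * g0 = 272.2 * 9.81 = 2670.28
Step 2: Isp = 563274 / 2670.28 = 210.9 s

210.9


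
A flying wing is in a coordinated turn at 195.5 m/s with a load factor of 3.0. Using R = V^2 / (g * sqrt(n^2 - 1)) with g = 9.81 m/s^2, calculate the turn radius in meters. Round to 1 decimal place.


Step 1: V^2 = 195.5^2 = 38220.25
Step 2: n^2 - 1 = 3.0^2 - 1 = 8.0
Step 3: sqrt(8.0) = 2.828427
Step 4: R = 38220.25 / (9.81 * 2.828427) = 1377.5 m

1377.5


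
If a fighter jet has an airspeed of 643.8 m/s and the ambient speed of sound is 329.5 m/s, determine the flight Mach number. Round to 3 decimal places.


Step 1: M = V / a = 643.8 / 329.5
Step 2: M = 1.954

1.954


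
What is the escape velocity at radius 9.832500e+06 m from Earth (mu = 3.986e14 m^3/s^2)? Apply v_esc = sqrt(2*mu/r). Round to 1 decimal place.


Step 1: 2*mu/r = 2 * 3.986e14 / 9.832500e+06 = 81078057.4625
Step 2: v_esc = sqrt(81078057.4625) = 9004.3 m/s

9004.3


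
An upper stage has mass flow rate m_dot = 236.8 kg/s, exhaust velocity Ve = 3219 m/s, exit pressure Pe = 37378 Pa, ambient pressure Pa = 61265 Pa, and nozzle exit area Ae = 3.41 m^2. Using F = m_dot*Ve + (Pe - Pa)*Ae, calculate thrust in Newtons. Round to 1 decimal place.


Step 1: Momentum thrust = m_dot * Ve = 236.8 * 3219 = 762259.2 N
Step 2: Pressure thrust = (Pe - Pa) * Ae = (37378 - 61265) * 3.41 = -81454.67 N
Step 3: Total thrust F = 762259.2 + -81454.67 = 680804.5 N

680804.5


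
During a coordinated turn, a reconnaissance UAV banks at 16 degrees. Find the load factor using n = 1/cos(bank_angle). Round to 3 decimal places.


Step 1: Convert 16 degrees to radians = 0.279253
Step 2: cos(16 deg) = 0.961262
Step 3: n = 1 / 0.961262 = 1.040

1.040


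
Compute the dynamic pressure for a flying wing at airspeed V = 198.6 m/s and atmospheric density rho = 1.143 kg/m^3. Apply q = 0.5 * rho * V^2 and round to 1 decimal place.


Step 1: V^2 = 198.6^2 = 39441.96
Step 2: q = 0.5 * 1.143 * 39441.96
Step 3: q = 22541.1 Pa

22541.1


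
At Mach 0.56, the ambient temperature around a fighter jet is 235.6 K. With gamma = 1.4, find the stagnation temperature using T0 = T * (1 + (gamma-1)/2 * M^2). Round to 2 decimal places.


Step 1: (gamma-1)/2 = 0.2
Step 2: M^2 = 0.3136
Step 3: 1 + 0.2 * 0.3136 = 1.06272
Step 4: T0 = 235.6 * 1.06272 = 250.38 K

250.38


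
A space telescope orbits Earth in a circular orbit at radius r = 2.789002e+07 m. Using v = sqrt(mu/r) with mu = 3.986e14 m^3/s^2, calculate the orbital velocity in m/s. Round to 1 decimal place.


Step 1: mu / r = 3.986e14 / 2.789002e+07 = 14291850.6333
Step 2: v = sqrt(14291850.6333) = 3780.5 m/s

3780.5


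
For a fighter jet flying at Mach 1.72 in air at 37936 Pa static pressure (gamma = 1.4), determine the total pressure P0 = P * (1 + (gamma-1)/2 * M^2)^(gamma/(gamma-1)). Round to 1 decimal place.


Step 1: (gamma-1)/2 * M^2 = 0.2 * 2.9584 = 0.59168
Step 2: 1 + 0.59168 = 1.59168
Step 3: Exponent gamma/(gamma-1) = 3.5
Step 4: P0 = 37936 * 1.59168^3.5 = 192995.3 Pa

192995.3


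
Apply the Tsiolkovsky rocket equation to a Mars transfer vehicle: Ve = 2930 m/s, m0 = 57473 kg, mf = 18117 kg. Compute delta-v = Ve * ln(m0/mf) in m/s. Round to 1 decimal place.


Step 1: Mass ratio m0/mf = 57473 / 18117 = 3.172324
Step 2: ln(3.172324) = 1.154465
Step 3: delta-v = 2930 * 1.154465 = 3382.6 m/s

3382.6


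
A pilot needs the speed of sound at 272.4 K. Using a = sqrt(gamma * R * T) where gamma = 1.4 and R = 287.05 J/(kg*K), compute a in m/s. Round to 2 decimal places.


Step 1: gamma * R * T = 1.4 * 287.05 * 272.4 = 109469.388
Step 2: a = sqrt(109469.388) = 330.86 m/s

330.86


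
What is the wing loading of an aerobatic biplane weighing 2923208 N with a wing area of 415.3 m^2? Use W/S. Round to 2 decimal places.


Step 1: Wing loading = W / S = 2923208 / 415.3
Step 2: Wing loading = 7038.79 N/m^2

7038.79


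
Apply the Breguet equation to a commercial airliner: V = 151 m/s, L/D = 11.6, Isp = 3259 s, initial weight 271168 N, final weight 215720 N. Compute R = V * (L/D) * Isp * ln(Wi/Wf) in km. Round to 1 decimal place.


Step 1: Coefficient = V * (L/D) * Isp = 151 * 11.6 * 3259 = 5708464.4 m
Step 2: Wi/Wf = 271168 / 215720 = 1.257037
Step 3: ln(1.257037) = 0.228757
Step 4: R = 5708464.4 * 0.228757 = 1305852.8 m = 1305.9 km

1305.9


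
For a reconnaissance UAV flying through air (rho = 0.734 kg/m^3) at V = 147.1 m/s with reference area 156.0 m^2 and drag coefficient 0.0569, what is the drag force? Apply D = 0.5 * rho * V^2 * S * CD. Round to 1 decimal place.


Step 1: Dynamic pressure q = 0.5 * 0.734 * 147.1^2 = 7941.2965 Pa
Step 2: Drag D = q * S * CD = 7941.2965 * 156.0 * 0.0569
Step 3: D = 70490.1 N

70490.1


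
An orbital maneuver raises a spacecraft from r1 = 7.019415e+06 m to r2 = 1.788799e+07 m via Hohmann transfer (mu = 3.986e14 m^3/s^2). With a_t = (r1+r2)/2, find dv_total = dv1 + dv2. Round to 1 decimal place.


Step 1: Transfer semi-major axis a_t = (7.019415e+06 + 1.788799e+07) / 2 = 1.245370e+07 m
Step 2: v1 (circular at r1) = sqrt(mu/r1) = 7535.61 m/s
Step 3: v_t1 = sqrt(mu*(2/r1 - 1/a_t)) = 9031.29 m/s
Step 4: dv1 = |9031.29 - 7535.61| = 1495.68 m/s
Step 5: v2 (circular at r2) = 4720.5 m/s, v_t2 = 3543.96 m/s
Step 6: dv2 = |4720.5 - 3543.96| = 1176.54 m/s
Step 7: Total delta-v = 1495.68 + 1176.54 = 2672.2 m/s

2672.2


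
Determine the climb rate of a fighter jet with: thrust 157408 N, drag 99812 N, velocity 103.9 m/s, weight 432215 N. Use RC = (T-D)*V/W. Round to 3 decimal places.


Step 1: Excess thrust = T - D = 157408 - 99812 = 57596 N
Step 2: Excess power = 57596 * 103.9 = 5984224.4 W
Step 3: RC = 5984224.4 / 432215 = 13.845 m/s

13.845


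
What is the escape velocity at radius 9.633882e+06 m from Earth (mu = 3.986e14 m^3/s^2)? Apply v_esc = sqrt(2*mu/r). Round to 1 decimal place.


Step 1: 2*mu/r = 2 * 3.986e14 / 9.633882e+06 = 82749612.2539
Step 2: v_esc = sqrt(82749612.2539) = 9096.7 m/s

9096.7


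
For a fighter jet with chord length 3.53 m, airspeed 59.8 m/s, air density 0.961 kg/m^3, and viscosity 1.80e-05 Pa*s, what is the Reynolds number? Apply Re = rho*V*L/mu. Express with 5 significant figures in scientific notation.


Step 1: Numerator = rho * V * L = 0.961 * 59.8 * 3.53 = 202.861334
Step 2: Re = 202.861334 / 1.80e-05
Step 3: Re = 1.1270e+07

1.1270e+07


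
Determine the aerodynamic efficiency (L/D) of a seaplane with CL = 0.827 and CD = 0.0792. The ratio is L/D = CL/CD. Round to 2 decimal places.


Step 1: L/D = CL / CD = 0.827 / 0.0792
Step 2: L/D = 10.44

10.44


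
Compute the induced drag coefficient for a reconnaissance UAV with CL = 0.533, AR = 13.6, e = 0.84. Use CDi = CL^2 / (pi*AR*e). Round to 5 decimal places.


Step 1: CL^2 = 0.533^2 = 0.284089
Step 2: pi * AR * e = 3.14159 * 13.6 * 0.84 = 35.889554
Step 3: CDi = 0.284089 / 35.889554 = 0.00792

0.00792


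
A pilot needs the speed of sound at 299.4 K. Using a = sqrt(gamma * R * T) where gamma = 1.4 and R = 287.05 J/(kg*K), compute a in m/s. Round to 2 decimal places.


Step 1: gamma * R * T = 1.4 * 287.05 * 299.4 = 120319.878
Step 2: a = sqrt(120319.878) = 346.87 m/s

346.87


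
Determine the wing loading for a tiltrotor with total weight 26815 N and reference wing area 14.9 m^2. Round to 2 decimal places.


Step 1: Wing loading = W / S = 26815 / 14.9
Step 2: Wing loading = 1799.66 N/m^2

1799.66


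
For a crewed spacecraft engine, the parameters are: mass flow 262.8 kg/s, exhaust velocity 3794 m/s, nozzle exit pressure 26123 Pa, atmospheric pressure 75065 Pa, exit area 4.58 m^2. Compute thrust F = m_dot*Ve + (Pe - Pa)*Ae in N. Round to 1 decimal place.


Step 1: Momentum thrust = m_dot * Ve = 262.8 * 3794 = 997063.2 N
Step 2: Pressure thrust = (Pe - Pa) * Ae = (26123 - 75065) * 4.58 = -224154.36 N
Step 3: Total thrust F = 997063.2 + -224154.36 = 772908.8 N

772908.8


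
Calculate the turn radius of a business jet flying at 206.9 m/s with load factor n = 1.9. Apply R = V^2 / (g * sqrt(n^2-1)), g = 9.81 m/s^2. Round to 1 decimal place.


Step 1: V^2 = 206.9^2 = 42807.61
Step 2: n^2 - 1 = 1.9^2 - 1 = 2.61
Step 3: sqrt(2.61) = 1.615549
Step 4: R = 42807.61 / (9.81 * 1.615549) = 2701.0 m

2701.0


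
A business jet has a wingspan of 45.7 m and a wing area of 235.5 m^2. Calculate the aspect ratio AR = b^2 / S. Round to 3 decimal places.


Step 1: b^2 = 45.7^2 = 2088.49
Step 2: AR = 2088.49 / 235.5 = 8.868

8.868


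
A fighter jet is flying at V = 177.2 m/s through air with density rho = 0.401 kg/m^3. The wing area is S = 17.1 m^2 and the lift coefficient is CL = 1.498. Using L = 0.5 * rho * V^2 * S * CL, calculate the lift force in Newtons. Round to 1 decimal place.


Step 1: Calculate dynamic pressure q = 0.5 * 0.401 * 177.2^2 = 0.5 * 0.401 * 31399.84 = 6295.6679 Pa
Step 2: Multiply by wing area and lift coefficient: L = 6295.6679 * 17.1 * 1.498
Step 3: L = 107655.9214 * 1.498 = 161268.6 N

161268.6


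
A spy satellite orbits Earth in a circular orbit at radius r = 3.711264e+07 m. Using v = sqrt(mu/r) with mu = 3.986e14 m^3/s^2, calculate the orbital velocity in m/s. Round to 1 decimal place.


Step 1: mu / r = 3.986e14 / 3.711264e+07 = 10740276.0892
Step 2: v = sqrt(10740276.0892) = 3277.2 m/s

3277.2


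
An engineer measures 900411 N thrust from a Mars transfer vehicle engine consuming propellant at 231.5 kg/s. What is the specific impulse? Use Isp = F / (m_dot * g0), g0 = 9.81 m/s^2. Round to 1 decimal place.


Step 1: m_dot * g0 = 231.5 * 9.81 = 2271.02
Step 2: Isp = 900411 / 2271.02 = 396.5 s

396.5


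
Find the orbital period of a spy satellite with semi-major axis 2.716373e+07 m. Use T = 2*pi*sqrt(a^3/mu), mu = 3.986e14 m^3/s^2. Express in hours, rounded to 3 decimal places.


Step 1: a^3 / mu = 2.004325e+22 / 3.986e14 = 5.028413e+07
Step 2: sqrt(5.028413e+07) = 7091.1302 s
Step 3: T = 2*pi * 7091.1302 = 44554.89 s
Step 4: T in hours = 44554.89 / 3600 = 12.376 hours

12.376


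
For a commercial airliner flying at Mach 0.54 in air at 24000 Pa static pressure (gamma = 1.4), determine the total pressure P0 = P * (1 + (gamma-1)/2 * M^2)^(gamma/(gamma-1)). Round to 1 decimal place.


Step 1: (gamma-1)/2 * M^2 = 0.2 * 0.2916 = 0.05832
Step 2: 1 + 0.05832 = 1.05832
Step 3: Exponent gamma/(gamma-1) = 3.5
Step 4: P0 = 24000 * 1.05832^3.5 = 29266.5 Pa

29266.5


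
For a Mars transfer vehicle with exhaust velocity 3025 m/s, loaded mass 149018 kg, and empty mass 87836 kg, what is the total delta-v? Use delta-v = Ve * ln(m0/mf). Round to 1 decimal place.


Step 1: Mass ratio m0/mf = 149018 / 87836 = 1.696548
Step 2: ln(1.696548) = 0.528596
Step 3: delta-v = 3025 * 0.528596 = 1599.0 m/s

1599.0


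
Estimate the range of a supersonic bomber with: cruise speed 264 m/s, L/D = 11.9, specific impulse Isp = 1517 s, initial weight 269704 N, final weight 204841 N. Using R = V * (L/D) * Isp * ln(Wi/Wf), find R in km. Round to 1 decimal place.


Step 1: Coefficient = V * (L/D) * Isp = 264 * 11.9 * 1517 = 4765807.2 m
Step 2: Wi/Wf = 269704 / 204841 = 1.31665
Step 3: ln(1.31665) = 0.275091
Step 4: R = 4765807.2 * 0.275091 = 1311030.6 m = 1311.0 km

1311.0


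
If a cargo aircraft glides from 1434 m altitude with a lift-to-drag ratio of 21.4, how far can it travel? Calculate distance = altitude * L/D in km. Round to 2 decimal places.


Step 1: Glide distance = altitude * L/D = 1434 * 21.4 = 30687.6 m
Step 2: Convert to km: 30687.6 / 1000 = 30.69 km

30.69


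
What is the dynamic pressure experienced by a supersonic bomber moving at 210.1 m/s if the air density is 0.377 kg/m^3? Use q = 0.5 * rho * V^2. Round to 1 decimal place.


Step 1: V^2 = 210.1^2 = 44142.01
Step 2: q = 0.5 * 0.377 * 44142.01
Step 3: q = 8320.8 Pa

8320.8


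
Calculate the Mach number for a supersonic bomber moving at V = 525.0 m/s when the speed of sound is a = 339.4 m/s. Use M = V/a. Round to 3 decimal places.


Step 1: M = V / a = 525.0 / 339.4
Step 2: M = 1.547

1.547


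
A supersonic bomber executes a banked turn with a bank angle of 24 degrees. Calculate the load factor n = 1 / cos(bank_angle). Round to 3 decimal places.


Step 1: Convert 24 degrees to radians = 0.418879
Step 2: cos(24 deg) = 0.913545
Step 3: n = 1 / 0.913545 = 1.095

1.095


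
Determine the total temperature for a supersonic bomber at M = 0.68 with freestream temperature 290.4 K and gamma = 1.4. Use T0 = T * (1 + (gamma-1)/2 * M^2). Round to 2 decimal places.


Step 1: (gamma-1)/2 = 0.2
Step 2: M^2 = 0.4624
Step 3: 1 + 0.2 * 0.4624 = 1.09248
Step 4: T0 = 290.4 * 1.09248 = 317.26 K

317.26


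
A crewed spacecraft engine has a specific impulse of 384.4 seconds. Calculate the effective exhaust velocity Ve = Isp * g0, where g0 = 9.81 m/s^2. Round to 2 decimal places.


Step 1: Ve = Isp * g0 = 384.4 * 9.81
Step 2: Ve = 3770.96 m/s

3770.96


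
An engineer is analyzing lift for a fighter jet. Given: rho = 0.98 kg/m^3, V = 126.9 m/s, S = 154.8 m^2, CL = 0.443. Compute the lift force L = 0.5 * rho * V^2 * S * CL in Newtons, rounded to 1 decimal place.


Step 1: Calculate dynamic pressure q = 0.5 * 0.98 * 126.9^2 = 0.5 * 0.98 * 16103.61 = 7890.7689 Pa
Step 2: Multiply by wing area and lift coefficient: L = 7890.7689 * 154.8 * 0.443
Step 3: L = 1221491.0257 * 0.443 = 541120.5 N

541120.5


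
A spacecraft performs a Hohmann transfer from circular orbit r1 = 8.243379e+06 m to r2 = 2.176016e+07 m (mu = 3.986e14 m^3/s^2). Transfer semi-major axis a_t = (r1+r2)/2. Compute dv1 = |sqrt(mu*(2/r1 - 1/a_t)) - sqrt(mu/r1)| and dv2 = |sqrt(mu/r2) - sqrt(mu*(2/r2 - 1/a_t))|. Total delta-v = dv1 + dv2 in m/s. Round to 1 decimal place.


Step 1: Transfer semi-major axis a_t = (8.243379e+06 + 2.176016e+07) / 2 = 1.500177e+07 m
Step 2: v1 (circular at r1) = sqrt(mu/r1) = 6953.7 m/s
Step 3: v_t1 = sqrt(mu*(2/r1 - 1/a_t)) = 8374.83 m/s
Step 4: dv1 = |8374.83 - 6953.7| = 1421.13 m/s
Step 5: v2 (circular at r2) = 4279.94 m/s, v_t2 = 3172.63 m/s
Step 6: dv2 = |4279.94 - 3172.63| = 1107.31 m/s
Step 7: Total delta-v = 1421.13 + 1107.31 = 2528.4 m/s

2528.4


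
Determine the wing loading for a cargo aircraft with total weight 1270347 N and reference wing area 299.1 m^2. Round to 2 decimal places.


Step 1: Wing loading = W / S = 1270347 / 299.1
Step 2: Wing loading = 4247.23 N/m^2

4247.23
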